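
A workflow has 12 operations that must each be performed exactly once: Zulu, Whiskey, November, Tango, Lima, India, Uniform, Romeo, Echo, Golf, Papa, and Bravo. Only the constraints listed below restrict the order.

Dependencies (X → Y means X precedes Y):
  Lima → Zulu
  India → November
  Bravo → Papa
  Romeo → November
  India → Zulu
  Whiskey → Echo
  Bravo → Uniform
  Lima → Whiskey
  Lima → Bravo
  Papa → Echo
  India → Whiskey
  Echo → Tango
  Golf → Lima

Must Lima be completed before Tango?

There is a constraint chain Lima → Whiskey → Echo → Tango.
So Lima must precede Tango in any valid ordering.

Yes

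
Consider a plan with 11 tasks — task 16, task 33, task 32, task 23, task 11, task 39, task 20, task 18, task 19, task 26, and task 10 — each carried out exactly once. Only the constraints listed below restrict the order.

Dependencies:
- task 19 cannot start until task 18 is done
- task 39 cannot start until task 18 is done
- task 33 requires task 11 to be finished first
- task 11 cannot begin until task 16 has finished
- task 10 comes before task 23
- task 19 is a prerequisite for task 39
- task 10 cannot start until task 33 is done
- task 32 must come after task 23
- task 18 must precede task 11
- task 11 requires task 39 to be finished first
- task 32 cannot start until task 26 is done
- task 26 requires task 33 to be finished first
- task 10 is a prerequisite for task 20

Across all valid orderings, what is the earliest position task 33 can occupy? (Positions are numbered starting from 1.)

6

Every task that must precede task 33 has to come before it. Tracing all chains that end at task 33, those tasks are: task 16, task 11, task 39, task 18, task 19 — 5 in total.
With 5 mandatory predecessors, the earliest task 33 can sit is position 5+1 = 6, and placing just those 5 first achieves it.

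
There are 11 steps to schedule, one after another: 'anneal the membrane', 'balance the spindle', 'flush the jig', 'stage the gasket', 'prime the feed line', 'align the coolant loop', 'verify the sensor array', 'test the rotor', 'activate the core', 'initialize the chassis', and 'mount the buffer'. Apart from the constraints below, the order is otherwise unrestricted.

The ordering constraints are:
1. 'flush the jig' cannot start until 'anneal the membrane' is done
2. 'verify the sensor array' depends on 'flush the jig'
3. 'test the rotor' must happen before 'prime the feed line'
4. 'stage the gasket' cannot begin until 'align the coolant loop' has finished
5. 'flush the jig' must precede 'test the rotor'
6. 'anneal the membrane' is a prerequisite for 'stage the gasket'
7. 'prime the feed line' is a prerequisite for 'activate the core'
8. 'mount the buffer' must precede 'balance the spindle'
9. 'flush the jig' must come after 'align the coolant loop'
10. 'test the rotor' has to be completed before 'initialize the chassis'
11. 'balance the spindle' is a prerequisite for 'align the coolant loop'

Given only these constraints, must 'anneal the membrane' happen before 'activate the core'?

Yes

There is a constraint chain 'anneal the membrane' → 'flush the jig' → 'test the rotor' → 'prime the feed line' → 'activate the core'.
So 'anneal the membrane' must precede 'activate the core' in any valid ordering.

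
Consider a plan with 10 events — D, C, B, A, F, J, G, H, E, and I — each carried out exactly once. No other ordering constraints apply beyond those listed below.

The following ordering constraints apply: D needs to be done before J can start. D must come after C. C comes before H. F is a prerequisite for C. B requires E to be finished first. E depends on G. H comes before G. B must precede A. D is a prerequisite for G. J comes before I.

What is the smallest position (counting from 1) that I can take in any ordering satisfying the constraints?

5

Working backwards through the constraints from I, its full set of required predecessors is D, C, F, J — 4 of them.
So at minimum 4 events come before I, putting I no earlier than position 5. That position is achievable by scheduling exactly those predecessors first.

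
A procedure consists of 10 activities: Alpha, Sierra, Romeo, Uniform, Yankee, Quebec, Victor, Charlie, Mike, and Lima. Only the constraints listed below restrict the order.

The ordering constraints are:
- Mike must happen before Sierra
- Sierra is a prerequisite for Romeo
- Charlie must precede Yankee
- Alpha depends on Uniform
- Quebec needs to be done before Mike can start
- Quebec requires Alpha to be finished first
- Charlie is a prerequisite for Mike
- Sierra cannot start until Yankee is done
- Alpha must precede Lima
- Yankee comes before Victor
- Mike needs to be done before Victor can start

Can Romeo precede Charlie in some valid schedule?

There is a dependency chain Charlie → Mike → Sierra → Romeo, so Romeo always comes after Charlie.
Hence Romeo can never be scheduled before Charlie.

No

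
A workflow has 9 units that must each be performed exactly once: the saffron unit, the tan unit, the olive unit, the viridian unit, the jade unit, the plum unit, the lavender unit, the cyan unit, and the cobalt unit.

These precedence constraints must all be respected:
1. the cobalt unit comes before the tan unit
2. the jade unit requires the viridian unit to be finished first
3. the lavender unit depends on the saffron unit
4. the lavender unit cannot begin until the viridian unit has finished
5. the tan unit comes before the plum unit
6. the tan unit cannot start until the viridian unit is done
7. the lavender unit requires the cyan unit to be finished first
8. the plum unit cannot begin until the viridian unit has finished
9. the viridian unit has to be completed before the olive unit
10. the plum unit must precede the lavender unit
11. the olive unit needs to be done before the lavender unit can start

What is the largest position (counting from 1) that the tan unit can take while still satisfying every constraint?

7

The units that are forced after the tan unit, directly or by a chain of constraints, are the plum unit, the lavender unit. That's 2 units.
So at least 2 units follow the tan unit, putting the tan unit no later than position 7. That position is achievable by scheduling everything else first.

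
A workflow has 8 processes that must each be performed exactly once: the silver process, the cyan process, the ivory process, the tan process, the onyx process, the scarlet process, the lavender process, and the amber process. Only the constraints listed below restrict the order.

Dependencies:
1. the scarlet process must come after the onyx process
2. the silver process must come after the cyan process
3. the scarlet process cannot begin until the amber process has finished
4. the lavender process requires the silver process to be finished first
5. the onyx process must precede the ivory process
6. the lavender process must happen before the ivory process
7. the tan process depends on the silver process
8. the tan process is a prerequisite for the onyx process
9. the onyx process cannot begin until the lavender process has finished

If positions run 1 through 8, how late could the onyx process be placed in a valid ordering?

Every process that must follow the onyx process has to come after it. Tracing all chains starting from the onyx process, those processes are: the ivory process, the scarlet process — 2 in total.
With 2 mandatory successors out of 8 processes total, the latest slot for the onyx process is 8−2 = 6, and it's reachable by doing all non-successors before the onyx process.

6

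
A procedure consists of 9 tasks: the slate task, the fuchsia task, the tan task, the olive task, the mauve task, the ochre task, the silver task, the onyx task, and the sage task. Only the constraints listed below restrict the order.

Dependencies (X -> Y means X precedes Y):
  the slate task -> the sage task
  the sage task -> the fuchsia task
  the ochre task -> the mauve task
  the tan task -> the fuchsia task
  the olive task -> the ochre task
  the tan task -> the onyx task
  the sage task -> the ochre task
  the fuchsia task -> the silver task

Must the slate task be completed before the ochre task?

Yes

Chaining the stated constraints: the slate task → the sage task → the ochre task.
That forces the slate task before the ochre task in every valid schedule.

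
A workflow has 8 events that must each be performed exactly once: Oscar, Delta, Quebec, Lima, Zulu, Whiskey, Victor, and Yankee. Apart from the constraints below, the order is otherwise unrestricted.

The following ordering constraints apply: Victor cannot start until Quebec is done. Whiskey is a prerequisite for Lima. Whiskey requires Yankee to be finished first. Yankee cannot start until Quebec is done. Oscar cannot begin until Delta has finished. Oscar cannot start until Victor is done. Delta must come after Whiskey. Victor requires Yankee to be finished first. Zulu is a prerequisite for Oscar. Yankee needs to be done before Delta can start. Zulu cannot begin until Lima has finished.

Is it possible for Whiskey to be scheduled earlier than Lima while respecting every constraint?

Yes

Whiskey is actually forced before Lima by the constraints, so certainly some valid ordering has Whiskey first.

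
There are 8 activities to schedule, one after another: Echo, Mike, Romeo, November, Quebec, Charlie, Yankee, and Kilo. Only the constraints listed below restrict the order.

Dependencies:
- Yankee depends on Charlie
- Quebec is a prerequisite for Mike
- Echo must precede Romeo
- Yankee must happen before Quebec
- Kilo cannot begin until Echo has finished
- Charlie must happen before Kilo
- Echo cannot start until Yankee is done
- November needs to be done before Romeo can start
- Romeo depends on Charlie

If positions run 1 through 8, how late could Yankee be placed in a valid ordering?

3

Every activity that must follow Yankee has to come after it. Tracing all chains starting from Yankee, those activities are: Echo, Mike, Romeo, Quebec, Kilo — 5 in total.
So at least 5 activities follow Yankee, putting Yankee no later than position 3. That position is achievable by scheduling everything else first.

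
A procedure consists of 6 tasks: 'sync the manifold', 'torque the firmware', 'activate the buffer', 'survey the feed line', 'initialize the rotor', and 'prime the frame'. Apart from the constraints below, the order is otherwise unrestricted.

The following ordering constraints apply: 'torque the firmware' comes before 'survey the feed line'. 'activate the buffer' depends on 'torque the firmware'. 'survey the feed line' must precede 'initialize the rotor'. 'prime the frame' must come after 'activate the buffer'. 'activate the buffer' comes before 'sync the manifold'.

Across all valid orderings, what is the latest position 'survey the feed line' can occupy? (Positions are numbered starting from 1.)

5

The only task forced after 'survey the feed line' (directly or by a chain) is 'initialize the rotor'.
So at least 1 task follows 'survey the feed line', putting 'survey the feed line' no later than position 5. That position is achievable by scheduling everything else first.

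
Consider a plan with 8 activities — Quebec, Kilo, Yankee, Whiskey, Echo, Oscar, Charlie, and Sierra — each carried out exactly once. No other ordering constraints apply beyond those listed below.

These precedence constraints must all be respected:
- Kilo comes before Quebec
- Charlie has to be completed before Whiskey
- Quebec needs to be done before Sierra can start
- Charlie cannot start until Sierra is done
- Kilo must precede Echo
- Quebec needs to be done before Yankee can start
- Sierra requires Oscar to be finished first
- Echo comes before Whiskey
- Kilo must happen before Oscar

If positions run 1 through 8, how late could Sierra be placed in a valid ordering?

6

The activities that are forced after Sierra, directly or by a chain of constraints, are Whiskey, Charlie. That's 2 activities.
With 2 mandatory successors out of 8 activities total, the latest slot for Sierra is 8−2 = 6, and it's reachable by doing all non-successors before Sierra.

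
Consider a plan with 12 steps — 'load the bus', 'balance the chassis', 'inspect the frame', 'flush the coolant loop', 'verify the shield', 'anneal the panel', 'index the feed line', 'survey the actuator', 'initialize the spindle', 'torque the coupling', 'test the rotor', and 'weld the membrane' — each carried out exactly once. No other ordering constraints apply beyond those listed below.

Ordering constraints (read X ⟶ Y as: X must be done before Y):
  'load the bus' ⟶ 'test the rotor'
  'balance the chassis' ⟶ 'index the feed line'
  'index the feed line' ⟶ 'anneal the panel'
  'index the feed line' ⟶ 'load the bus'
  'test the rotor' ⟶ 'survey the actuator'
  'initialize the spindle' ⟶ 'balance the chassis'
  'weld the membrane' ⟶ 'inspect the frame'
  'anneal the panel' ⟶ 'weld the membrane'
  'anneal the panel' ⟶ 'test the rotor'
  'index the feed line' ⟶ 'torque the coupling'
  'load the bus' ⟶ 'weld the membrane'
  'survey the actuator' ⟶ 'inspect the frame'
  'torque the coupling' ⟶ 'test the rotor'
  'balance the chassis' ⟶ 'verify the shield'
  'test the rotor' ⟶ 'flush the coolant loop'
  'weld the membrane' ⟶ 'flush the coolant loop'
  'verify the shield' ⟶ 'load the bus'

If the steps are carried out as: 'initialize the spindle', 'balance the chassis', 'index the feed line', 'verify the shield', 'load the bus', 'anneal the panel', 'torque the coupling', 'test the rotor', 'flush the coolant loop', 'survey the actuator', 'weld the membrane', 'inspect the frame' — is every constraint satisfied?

No

Here 'weld the membrane' comes after 'flush the coolant loop'.
That contradicts the constraint that 'weld the membrane' must precede 'flush the coolant loop'.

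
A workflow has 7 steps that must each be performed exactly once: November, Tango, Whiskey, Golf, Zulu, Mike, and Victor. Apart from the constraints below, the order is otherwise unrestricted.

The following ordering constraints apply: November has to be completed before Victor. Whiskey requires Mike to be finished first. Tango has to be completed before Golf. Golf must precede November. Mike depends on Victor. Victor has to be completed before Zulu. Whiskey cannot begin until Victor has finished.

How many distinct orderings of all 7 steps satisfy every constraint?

Only Tango has no prerequisites, so it must go first.
Counting all ways to extend the partial order to a total order gives 3.

3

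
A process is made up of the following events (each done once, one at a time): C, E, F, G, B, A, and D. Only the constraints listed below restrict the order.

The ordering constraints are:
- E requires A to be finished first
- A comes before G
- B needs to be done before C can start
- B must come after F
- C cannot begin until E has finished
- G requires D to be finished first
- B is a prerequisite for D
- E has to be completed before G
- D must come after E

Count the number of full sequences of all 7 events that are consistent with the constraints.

The events with no prerequisites are F, A; any of them can be placed first.
Counting all ways to extend the partial order to a total order gives 18.

18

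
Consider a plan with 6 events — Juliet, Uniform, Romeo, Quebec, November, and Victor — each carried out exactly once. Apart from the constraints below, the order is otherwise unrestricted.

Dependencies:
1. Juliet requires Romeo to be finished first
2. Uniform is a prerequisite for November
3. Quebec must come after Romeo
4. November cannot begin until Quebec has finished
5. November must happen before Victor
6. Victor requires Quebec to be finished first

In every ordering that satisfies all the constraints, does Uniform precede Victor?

Following the dependencies: Uniform → November → Victor.
That forces Uniform before Victor in every valid schedule.

Yes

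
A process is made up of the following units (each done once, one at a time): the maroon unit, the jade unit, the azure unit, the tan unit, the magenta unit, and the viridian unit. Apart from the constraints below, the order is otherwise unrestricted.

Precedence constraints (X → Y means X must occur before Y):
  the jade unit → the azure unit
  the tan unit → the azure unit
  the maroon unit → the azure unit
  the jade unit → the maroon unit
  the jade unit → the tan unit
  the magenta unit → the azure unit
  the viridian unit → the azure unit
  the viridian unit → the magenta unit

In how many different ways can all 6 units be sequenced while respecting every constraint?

20

The units with no prerequisites are the jade unit, the viridian unit; any of them can be placed first.
Systematically extending each partial ordering one unit at a time and counting, there are 20 complete orderings.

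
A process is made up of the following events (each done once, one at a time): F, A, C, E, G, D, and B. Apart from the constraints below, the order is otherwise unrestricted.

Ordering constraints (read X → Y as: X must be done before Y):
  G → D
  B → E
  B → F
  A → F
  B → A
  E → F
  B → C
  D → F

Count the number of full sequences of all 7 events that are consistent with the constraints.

110

The events with no prerequisites are G, B; any of them can be placed first.
Systematically extending each partial ordering one event at a time and counting, there are 110 complete orderings.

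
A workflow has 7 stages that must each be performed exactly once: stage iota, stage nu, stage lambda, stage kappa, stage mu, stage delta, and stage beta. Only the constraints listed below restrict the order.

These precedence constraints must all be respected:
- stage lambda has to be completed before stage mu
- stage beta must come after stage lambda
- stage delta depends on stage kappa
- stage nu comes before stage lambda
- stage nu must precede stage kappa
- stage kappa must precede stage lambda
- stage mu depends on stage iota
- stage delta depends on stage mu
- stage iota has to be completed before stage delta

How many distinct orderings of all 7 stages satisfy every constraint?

The stages with no prerequisites are stage iota, stage nu; any of them can be placed first.
Systematically extending each partial ordering one stage at a time and counting, there are 13 complete orderings.

13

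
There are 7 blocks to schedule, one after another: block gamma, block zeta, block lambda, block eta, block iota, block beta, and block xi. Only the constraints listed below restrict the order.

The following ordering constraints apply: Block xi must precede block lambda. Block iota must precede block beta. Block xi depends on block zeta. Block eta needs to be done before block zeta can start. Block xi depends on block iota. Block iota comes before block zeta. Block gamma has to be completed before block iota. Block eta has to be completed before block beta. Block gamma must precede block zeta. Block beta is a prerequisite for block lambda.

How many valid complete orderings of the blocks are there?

9

2 blocks have no prerequisites (block gamma, block eta), so any of them could come first.
Systematically extending each partial ordering one block at a time and counting, there are 9 complete orderings.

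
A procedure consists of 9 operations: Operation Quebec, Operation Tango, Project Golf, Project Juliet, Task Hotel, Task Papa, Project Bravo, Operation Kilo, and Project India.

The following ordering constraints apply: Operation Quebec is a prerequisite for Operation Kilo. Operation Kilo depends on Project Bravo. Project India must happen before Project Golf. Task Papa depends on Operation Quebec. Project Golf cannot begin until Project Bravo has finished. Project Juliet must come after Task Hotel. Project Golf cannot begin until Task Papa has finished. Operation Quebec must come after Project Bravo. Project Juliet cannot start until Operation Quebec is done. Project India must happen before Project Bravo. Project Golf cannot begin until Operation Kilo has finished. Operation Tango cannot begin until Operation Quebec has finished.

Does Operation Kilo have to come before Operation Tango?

No

Nothing in the constraints links Operation Kilo and Operation Tango; they are unordered relative to each other.
So Operation Kilo can come before Operation Tango or after — it is not forced.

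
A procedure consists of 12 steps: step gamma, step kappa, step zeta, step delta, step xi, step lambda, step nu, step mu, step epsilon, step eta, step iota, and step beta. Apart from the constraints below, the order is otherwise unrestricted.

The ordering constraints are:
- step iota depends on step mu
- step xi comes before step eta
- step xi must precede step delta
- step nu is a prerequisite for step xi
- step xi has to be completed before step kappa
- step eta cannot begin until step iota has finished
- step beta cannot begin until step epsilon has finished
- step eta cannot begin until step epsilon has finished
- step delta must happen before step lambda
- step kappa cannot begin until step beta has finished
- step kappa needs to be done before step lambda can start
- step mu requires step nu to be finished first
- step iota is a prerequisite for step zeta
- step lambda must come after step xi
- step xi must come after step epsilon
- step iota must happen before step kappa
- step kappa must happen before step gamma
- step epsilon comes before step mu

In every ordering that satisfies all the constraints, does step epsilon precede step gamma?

Yes

Tracing the constraints gives a chain: step epsilon → step beta → step kappa → step gamma.
That forces step epsilon before step gamma in every valid schedule.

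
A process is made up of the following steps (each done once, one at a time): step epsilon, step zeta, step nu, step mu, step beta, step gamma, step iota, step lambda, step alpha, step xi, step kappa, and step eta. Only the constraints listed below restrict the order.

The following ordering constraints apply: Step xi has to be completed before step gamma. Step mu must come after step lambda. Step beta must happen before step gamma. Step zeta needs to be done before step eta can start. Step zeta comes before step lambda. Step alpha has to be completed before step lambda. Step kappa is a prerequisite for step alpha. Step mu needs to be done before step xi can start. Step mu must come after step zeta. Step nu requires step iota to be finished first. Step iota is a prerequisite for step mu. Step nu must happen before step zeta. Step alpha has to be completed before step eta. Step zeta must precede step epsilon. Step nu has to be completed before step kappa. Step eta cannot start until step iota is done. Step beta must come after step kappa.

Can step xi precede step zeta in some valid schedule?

Following step zeta → step mu → step xi, step zeta must precede step xi in every valid ordering.
So no valid ordering can have step xi before step zeta.

No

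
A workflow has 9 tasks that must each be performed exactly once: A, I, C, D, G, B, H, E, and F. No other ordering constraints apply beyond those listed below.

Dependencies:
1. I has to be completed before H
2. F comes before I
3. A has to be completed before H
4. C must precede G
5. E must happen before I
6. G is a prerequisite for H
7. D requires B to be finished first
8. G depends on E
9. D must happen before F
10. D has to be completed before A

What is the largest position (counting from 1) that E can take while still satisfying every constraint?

The tasks that are forced after E, directly or by a chain of constraints, are I, G, H. That's 3 tasks.
With 3 mandatory successors out of 9 tasks total, the latest slot for E is 9−3 = 6, and it's reachable by doing all non-successors before E.

6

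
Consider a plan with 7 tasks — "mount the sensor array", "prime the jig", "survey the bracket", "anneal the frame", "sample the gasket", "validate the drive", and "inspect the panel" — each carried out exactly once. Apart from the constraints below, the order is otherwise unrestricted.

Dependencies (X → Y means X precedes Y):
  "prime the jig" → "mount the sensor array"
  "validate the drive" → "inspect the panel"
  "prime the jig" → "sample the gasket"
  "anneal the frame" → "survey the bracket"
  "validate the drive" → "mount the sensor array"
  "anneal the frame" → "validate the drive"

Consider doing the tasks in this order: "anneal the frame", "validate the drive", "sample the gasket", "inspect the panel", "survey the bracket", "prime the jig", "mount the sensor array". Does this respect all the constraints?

No

The sequence places "sample the gasket" ahead of "prime the jig".
But one of the constraints requires "prime the jig" before "sample the gasket", so this ordering violates it.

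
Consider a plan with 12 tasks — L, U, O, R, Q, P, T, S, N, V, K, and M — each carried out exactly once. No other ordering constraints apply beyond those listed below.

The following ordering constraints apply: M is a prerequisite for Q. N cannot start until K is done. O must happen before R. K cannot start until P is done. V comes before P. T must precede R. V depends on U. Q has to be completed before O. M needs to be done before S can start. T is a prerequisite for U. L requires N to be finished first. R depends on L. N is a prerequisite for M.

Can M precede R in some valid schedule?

Every valid ordering already has M before R (the constraints require it), so in particular at least one does.

Yes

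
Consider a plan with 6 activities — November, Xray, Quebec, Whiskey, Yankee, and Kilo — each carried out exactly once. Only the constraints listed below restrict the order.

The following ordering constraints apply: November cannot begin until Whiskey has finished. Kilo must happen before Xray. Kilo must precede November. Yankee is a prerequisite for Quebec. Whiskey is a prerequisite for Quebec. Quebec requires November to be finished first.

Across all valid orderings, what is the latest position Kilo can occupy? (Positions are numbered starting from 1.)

Every activity that must follow Kilo has to come after it. Tracing all chains starting from Kilo, those activities are: November, Xray, Quebec — 3 in total.
So at least 3 activities follow Kilo, putting Kilo no later than position 3. That position is achievable by scheduling everything else first.

3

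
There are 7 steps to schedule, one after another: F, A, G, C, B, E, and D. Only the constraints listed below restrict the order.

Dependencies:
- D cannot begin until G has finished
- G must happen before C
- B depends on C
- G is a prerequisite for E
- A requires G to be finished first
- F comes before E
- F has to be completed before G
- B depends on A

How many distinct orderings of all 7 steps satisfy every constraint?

40

F is the only step with nothing required before it, so every ordering starts there.
Counting all ways to extend the partial order to a total order gives 40.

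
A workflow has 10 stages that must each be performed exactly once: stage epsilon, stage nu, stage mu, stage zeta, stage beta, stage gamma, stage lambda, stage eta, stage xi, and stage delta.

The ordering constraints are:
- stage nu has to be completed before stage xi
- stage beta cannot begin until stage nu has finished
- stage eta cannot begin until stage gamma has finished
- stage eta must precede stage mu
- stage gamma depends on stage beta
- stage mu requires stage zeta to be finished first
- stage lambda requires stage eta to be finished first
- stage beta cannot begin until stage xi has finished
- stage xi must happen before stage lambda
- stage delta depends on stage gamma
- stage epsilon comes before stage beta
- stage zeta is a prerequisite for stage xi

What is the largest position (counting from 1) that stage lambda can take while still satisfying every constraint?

10

No constraint forces any stage after stage lambda, so it can be placed last, in position 10.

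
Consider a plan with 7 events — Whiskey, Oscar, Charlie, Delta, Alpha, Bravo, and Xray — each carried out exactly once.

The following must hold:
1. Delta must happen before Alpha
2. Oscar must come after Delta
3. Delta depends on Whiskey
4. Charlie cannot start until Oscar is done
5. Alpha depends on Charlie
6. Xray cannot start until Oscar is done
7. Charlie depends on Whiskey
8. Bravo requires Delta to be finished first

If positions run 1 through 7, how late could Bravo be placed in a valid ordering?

7

Bravo has no required successors, so nothing stops it from going last (position 7).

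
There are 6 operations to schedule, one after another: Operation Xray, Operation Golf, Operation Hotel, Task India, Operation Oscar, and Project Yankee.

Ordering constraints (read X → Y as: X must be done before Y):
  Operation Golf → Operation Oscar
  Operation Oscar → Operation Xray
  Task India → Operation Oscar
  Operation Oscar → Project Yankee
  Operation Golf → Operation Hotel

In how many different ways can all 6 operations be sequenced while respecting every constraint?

2 operations have no prerequisites (Operation Golf, Task India), so any of them could come first.
Enumerating by repeatedly choosing an available operation (one whose prerequisites are all placed) gives 18 distinct complete orderings.

18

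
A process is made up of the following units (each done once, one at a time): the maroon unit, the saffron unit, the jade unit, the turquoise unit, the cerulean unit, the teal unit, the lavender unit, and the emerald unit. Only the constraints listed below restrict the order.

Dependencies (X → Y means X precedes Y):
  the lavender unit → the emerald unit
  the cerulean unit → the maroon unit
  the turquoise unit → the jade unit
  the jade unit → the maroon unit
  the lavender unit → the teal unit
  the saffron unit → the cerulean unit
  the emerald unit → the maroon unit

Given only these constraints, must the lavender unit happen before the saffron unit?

The lavender unit and the saffron unit are not related by any chain of constraints.
So the lavender unit can come before the saffron unit or after — it is not forced.

No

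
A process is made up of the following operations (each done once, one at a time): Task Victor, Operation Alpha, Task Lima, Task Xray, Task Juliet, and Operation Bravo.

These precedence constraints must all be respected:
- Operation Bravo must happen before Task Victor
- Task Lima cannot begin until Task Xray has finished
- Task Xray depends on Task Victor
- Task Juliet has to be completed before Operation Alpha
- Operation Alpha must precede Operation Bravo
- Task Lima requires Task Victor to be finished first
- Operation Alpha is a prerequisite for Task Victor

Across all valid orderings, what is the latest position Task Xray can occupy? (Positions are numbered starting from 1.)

Following the constraints forward from Task Xray, its only required successor is Task Lima.
So at least 1 operation follows Task Xray, putting Task Xray no later than position 5. That position is achievable by scheduling everything else first.

5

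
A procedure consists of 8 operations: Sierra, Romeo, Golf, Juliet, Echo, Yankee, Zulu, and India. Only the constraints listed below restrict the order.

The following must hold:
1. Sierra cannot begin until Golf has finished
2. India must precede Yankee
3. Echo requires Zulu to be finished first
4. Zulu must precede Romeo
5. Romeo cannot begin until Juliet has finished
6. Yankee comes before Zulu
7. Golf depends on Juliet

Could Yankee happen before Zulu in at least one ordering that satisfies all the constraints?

Yankee is actually forced before Zulu by the constraints, so certainly some valid ordering has Yankee first.

Yes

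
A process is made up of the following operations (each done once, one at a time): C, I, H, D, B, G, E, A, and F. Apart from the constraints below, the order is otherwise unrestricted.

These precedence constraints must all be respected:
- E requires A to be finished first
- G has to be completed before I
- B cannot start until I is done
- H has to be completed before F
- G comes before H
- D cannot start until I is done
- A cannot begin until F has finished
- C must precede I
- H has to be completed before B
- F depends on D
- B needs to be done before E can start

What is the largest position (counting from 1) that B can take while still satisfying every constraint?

The only operation forced after B (directly or by a chain) is E.
With 1 mandatory successor out of 9 operations total, the latest slot for B is 9−1 = 8, and it's reachable by doing all non-successors before B.

8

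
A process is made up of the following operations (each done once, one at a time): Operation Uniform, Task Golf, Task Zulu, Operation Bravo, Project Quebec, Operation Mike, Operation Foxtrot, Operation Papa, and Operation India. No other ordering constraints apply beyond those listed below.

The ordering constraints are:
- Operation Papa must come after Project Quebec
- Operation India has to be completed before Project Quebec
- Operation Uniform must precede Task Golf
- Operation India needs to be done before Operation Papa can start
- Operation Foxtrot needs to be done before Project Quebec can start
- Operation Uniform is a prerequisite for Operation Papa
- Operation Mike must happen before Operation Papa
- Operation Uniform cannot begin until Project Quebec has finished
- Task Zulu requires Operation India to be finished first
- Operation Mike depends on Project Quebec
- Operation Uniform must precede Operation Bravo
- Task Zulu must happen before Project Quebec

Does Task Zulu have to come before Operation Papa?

Chaining the stated constraints: Task Zulu → Project Quebec → Operation Papa.
So Task Zulu must precede Operation Papa in any valid ordering.

Yes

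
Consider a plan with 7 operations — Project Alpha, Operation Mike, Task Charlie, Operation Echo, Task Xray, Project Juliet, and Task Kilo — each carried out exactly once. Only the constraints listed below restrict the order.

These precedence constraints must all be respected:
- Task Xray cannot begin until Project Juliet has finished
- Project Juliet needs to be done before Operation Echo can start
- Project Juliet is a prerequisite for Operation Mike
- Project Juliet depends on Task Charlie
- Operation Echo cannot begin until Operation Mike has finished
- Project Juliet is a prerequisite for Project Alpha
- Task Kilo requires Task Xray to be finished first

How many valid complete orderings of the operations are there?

30

Only Task Charlie has no prerequisites, so it must go first.
Systematically extending each partial ordering one operation at a time and counting, there are 30 complete orderings.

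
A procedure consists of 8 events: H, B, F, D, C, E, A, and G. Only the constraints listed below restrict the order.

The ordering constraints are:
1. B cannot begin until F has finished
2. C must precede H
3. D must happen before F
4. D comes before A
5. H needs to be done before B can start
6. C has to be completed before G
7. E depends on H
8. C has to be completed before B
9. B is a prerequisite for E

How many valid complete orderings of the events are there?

196

The events with no prerequisites are D, C; any of them can be placed first.
Enumerating by repeatedly choosing an available event (one whose prerequisites are all placed) gives 196 distinct complete orderings.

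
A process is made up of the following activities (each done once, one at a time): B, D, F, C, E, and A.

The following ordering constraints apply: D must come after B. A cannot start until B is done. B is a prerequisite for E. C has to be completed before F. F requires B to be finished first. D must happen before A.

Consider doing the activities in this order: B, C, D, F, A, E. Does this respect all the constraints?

Yes

Going through the constraints one by one, each required predecessor appears earlier in the sequence than its dependent — e.g. B (position 1) is before E (position 6), as required.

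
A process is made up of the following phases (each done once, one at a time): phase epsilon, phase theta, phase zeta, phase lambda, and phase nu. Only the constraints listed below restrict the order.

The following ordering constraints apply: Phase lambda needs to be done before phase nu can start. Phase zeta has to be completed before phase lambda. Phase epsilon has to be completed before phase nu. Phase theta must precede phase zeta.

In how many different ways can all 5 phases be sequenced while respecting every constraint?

4

The phases with no prerequisites are phase epsilon, phase theta; any of them can be placed first.
Enumerating by repeatedly choosing an available phase (one whose prerequisites are all placed) gives 4 distinct complete orderings.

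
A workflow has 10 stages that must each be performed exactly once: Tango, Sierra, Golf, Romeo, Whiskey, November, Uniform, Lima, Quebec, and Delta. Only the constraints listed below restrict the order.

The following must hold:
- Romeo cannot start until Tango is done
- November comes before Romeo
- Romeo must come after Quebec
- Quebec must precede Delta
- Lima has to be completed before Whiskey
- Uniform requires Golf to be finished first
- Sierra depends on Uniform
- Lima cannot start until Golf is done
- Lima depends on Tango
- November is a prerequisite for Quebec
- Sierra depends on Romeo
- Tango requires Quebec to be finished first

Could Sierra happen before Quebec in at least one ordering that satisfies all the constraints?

No

There is a dependency chain Quebec → Romeo → Sierra, so Sierra always comes after Quebec.
Hence Sierra can never be scheduled before Quebec.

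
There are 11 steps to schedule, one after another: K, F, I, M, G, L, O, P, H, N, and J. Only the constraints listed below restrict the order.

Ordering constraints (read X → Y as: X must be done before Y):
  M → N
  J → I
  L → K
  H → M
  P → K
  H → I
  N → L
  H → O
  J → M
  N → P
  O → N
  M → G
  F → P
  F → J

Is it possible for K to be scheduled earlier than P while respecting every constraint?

No

Following P → K, P must precede K in every valid ordering.
Hence K can never be scheduled before P.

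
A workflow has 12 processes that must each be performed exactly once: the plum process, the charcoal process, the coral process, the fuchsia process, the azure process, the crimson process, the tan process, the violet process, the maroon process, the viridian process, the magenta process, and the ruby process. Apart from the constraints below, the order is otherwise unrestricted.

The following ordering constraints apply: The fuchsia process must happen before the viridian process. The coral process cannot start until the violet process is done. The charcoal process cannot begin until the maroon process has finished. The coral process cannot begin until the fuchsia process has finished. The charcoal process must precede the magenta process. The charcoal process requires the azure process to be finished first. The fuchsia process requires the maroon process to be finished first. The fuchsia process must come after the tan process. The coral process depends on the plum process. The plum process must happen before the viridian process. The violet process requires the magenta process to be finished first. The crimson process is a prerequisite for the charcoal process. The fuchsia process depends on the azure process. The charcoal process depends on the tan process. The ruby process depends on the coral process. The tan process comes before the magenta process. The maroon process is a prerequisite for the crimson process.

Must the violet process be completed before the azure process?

The constraints actually force the azure process before the violet process (via the azure process → the charcoal process → the magenta process → the violet process), not the other way around.
So the violet process does not have to come before the azure process — it cannot.

No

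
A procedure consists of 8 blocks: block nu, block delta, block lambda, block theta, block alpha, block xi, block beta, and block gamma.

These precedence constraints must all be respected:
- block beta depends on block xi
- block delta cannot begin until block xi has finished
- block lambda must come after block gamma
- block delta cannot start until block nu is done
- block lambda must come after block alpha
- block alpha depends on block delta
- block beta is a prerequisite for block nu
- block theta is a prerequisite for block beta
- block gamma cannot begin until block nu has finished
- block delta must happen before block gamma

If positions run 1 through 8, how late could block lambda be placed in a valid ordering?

Block lambda has no required successors, so nothing stops it from going last (position 8).

8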